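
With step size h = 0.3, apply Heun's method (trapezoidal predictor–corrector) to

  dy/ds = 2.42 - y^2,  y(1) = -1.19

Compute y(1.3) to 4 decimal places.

Heun: k1 = f(s_n, y_n); k2 = f(s_n + h, y_n + h·k1); y_{n+1} = y_n + (h/2)·(k1 + k2).
s=1.000000, y=-1.190000:
  k1 = f(1.000000, -1.190000) = 1.003900
  k2 = f(1.300000, -0.888830) = 1.629981
  y ← -1.190000 + (0.3/2)·(1.003900 + 1.629981) = -0.794918
y(1.3) ≈ -0.7949

-0.7949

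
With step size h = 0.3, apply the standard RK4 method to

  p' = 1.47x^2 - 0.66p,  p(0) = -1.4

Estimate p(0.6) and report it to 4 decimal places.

RK4: k1 = f(x_n, p_n); k2 = f(x_n + h/2, p_n + (h/2)·k1); k3 = f(x_n + h/2, p_n + (h/2)·k2); k4 = f(x_n + h, p_n + h·k3); p_{n+1} = p_n + (h/6)·(k1 + 2k2 + 2k3 + k4).
x=0.000000, p=-1.400000:
  k1 = f(0.000000, -1.400000) = 0.924000
  k2 = f(0.150000, -1.261400) = 0.865599
  k3 = f(0.150000, -1.270160) = 0.871381
  k4 = f(0.300000, -1.138586) = 0.883767
  p ← -1.400000 + (0.3/6)·(k1 + 2k2 + 2k3 + k4) = -1.135914
x=0.300000, p=-1.135914:
  k1 = f(0.300000, -1.135914) = 0.882003
  k2 = f(0.450000, -1.003613) = 0.960060
  k3 = f(0.450000, -0.991905) = 0.952332
  k4 = f(0.600000, -0.850214) = 1.090341
  p ← -1.135914 + (0.3/6)·(k1 + 2k2 + 2k3 + k4) = -0.846057
p(0.6) ≈ -0.8461

-0.8461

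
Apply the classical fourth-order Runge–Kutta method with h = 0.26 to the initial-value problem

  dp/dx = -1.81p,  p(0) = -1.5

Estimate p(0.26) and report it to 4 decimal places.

-0.9372

RK4: k1 = f(x_n, p_n); k2 = f(x_n + h/2, p_n + (h/2)·k1); k3 = f(x_n + h/2, p_n + (h/2)·k2); k4 = f(x_n + h, p_n + h·k3); p_{n+1} = p_n + (h/6)·(k1 + 2k2 + 2k3 + k4).
x=0.000000, p=-1.500000:
  k1 = f(0.000000, -1.500000) = 2.715000
  k2 = f(0.130000, -1.147050) = 2.076161
  k3 = f(0.130000, -1.230099) = 2.226479
  k4 = f(0.260000, -0.921115) = 1.667219
  p ← -1.500000 + (0.26/6)·(k1 + 2k2 + 2k3 + k4) = -0.937208
p(0.26) ≈ -0.9372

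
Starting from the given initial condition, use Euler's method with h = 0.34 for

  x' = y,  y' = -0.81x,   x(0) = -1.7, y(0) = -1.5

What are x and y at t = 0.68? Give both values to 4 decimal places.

Euler on (x,y): x_{n+1} = x_n + h·x', y_{n+1} = y_n + h·y'.
0.000000: (-1.700000, -1.500000); f=(-1.500000, 1.377000) → (-2.210000, -1.031820)
0.340000: (-2.210000, -1.031820); f=(-1.031820, 1.790100) → (-2.560819, -0.423186)
(x(0.68), y(0.68)) ≈ (-2.5608, -0.4232)

-2.5608, -0.4232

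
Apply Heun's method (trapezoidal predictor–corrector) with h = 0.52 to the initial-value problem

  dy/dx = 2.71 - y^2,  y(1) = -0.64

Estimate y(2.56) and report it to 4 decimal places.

Heun: k1 = f(x_n, y_n); k2 = f(x_n + h, y_n + h·k1); y_{n+1} = y_n + (h/2)·(k1 + k2).
x=1.000000, y=-0.640000:
  k1 = f(1.000000, -0.640000) = 2.300400
  k2 = f(1.520000, 0.556208) = 2.400633
  y ← -0.640000 + (0.52/2)·(2.300400 + 2.400633) = 0.582268
x=1.520000, y=0.582268:
  k1 = f(1.520000, 0.582268) = 2.370963
  k2 = f(2.040000, 1.815169) = -0.584840
  y ← 0.582268 + (0.52/2)·(2.370963 + (-0.584840)) = 1.046661
x=2.040000, y=1.046661:
  k1 = f(2.040000, 1.046661) = 1.614502
  k2 = f(2.560000, 1.886201) = -0.847756
  y ← 1.046661 + (0.52/2)·(1.614502 + (-0.847756)) = 1.246014
y(2.56) ≈ 1.2460

1.2460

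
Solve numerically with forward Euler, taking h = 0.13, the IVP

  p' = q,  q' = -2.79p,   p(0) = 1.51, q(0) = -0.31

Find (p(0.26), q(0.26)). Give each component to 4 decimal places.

Euler on (p,q): p_{n+1} = p_n + h·p', q_{n+1} = q_n + h·q'.
0.000000: (1.510000, -0.310000); f=(-0.310000, -4.212900) → (1.469700, -0.857677)
0.130000: (1.469700, -0.857677); f=(-0.857677, -4.100463) → (1.358202, -1.390737)
(p(0.26), q(0.26)) ≈ (1.3582, -1.3907)

1.3582, -1.3907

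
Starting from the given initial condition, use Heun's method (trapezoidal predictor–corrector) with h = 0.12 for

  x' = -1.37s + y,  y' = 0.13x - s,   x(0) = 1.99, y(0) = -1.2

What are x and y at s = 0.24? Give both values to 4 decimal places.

1.6680, -1.1715

Heun on (x,y): k1 = f(s_n, state_n); k2 = f(s_n + h, state_n + h·k1); state_{n+1} = state_n + (h/2)·(k1 + k2).
0.000000: (1.990000, -1.200000)
  k1 = (-1.200000, 0.258700)
  predictor → (1.846000, -1.168956)
  k2 = (-1.333356, 0.119980)
  → (1.837999, -1.177279)
0.120000: (1.837999, -1.177279)
  k1 = (-1.341679, 0.118940)
  predictor → (1.676997, -1.163006)
  k2 = (-1.491806, -0.021990)
  → (1.667990, -1.171462)
(x(0.24), y(0.24)) ≈ (1.6680, -1.1715)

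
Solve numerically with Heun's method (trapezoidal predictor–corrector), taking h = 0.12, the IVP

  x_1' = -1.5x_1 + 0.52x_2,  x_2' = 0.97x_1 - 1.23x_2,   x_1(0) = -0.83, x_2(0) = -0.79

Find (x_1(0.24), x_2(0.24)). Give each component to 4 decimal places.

Heun on (x_1,x_2): k1 = f(s_n, state_n); k2 = f(s_n + h, state_n + h·k1); state_{n+1} = state_n + (h/2)·(k1 + k2).
0.000000: (-0.830000, -0.790000)
  k1 = (0.834200, 0.166600)
  predictor → (-0.729896, -0.770008)
  k2 = (0.694440, 0.239111)
  → (-0.738282, -0.765657)
0.120000: (-0.738282, -0.765657)
  k1 = (0.709281, 0.225625)
  predictor → (-0.653168, -0.738582)
  k2 = (0.595689, 0.274883)
  → (-0.659983, -0.735627)
(x_1(0.24), x_2(0.24)) ≈ (-0.6600, -0.7356)

-0.6600, -0.7356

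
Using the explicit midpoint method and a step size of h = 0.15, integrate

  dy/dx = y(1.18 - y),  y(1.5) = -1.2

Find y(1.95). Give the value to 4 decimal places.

-5.4612

Midpoint: k1 = f(x_n, y_n); k2 = f(x_n + h/2, y_n + (h/2)·k1); y_{n+1} = y_n + h·k2.
x=1.500000, y=-1.200000:
  k1 = f(1.500000, -1.200000) = -2.856000
  k2 = f(1.575000, -1.414200) = -3.668718
  y ← -1.200000 + 0.15·(-3.668718) = -1.750308
x=1.650000, y=-1.750308:
  k1 = f(1.650000, -1.750308) = -5.128940
  k2 = f(1.725000, -2.134978) = -7.077406
  y ← -1.750308 + 0.15·(-7.077406) = -2.811919
x=1.800000, y=-2.811919:
  k1 = f(1.800000, -2.811919) = -11.224950
  k2 = f(1.875000, -3.653790) = -17.661651
  y ← -2.811919 + 0.15·(-17.661651) = -5.461166
y(1.95) ≈ -5.4612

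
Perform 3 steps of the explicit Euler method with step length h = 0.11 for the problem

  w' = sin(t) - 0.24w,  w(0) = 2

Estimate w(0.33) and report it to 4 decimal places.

Euler: w_{n+1} = w_n + h·f(t_n, w_n).
t=0.000000, w=2.000000: f=-0.480000 → w ← 2.000000 + 0.11·(-0.480000) = 1.947200
t=0.110000, w=1.947200: f=-0.357550 → w ← 1.947200 + 0.11·(-0.357550) = 1.907870
t=0.220000, w=1.907870: f=-0.239659 → w ← 1.907870 + 0.11·(-0.239659) = 1.881507
w(0.33) ≈ 1.8815

1.8815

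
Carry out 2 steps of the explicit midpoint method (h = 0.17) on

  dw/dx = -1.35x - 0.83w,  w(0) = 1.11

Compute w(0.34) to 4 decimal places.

Midpoint: k1 = f(x_n, w_n); k2 = f(x_n + h/2, w_n + (h/2)·k1); w_{n+1} = w_n + h·k2.
x=0.000000, w=1.110000:
  k1 = f(0.000000, 1.110000) = -0.921300
  k2 = f(0.085000, 1.031690) = -0.971052
  w ← 1.110000 + 0.17·(-0.971052) = 0.944921
x=0.170000, w=0.944921:
  k1 = f(0.170000, 0.944921) = -1.013785
  k2 = f(0.255000, 0.858749) = -1.057012
  w ← 0.944921 + 0.17·(-1.057012) = 0.765229
w(0.34) ≈ 0.7652

0.7652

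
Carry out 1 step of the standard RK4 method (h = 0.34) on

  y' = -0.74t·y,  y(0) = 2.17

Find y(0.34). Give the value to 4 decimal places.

2.0791

RK4: k1 = f(t_n, y_n); k2 = f(t_n + h/2, y_n + (h/2)·k1); k3 = f(t_n + h/2, y_n + (h/2)·k2); k4 = f(t_n + h, y_n + h·k3); y_{n+1} = y_n + (h/6)·(k1 + 2k2 + 2k3 + k4).
t=0.000000, y=2.170000:
  k1 = f(0.000000, 2.170000) = 0.000000
  k2 = f(0.170000, 2.170000) = -0.272986
  k3 = f(0.170000, 2.123592) = -0.267148
  k4 = f(0.340000, 2.079170) = -0.523119
  y ← 2.170000 + (0.34/6)·(k1 + 2k2 + 2k3 + k4) = 2.079141
y(0.34) ≈ 2.0791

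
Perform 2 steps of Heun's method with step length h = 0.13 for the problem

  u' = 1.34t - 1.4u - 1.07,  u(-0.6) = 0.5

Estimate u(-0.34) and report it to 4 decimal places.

-0.0167

Heun: k1 = f(t_n, u_n); k2 = f(t_n + h, u_n + h·k1); u_{n+1} = u_n + (h/2)·(k1 + k2).
t=-0.600000, u=0.500000:
  k1 = f(-0.600000, 0.500000) = -2.574000
  k2 = f(-0.470000, 0.165380) = -1.931332
  u ← 0.500000 + (0.13/2)·(-2.574000 + (-1.931332)) = 0.207153
t=-0.470000, u=0.207153:
  k1 = f(-0.470000, 0.207153) = -1.989815
  k2 = f(-0.340000, -0.051523) = -1.453468
  u ← 0.207153 + (0.13/2)·(-1.989815 + (-1.453468)) = -0.016660
u(-0.34) ≈ -0.0167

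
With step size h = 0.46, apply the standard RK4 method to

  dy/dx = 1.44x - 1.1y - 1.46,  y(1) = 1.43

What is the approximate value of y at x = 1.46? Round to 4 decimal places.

0.9852

RK4: k1 = f(x_n, y_n); k2 = f(x_n + h/2, y_n + (h/2)·k1); k3 = f(x_n + h/2, y_n + (h/2)·k2); k4 = f(x_n + h, y_n + h·k3); y_{n+1} = y_n + (h/6)·(k1 + 2k2 + 2k3 + k4).
x=1.000000, y=1.430000:
  k1 = f(1.000000, 1.430000) = -1.593000
  k2 = f(1.230000, 1.063610) = -0.858771
  k3 = f(1.230000, 1.232483) = -1.044531
  k4 = f(1.460000, 0.949516) = -0.402067
  y ← 1.430000 + (0.46/6)·(k1 + 2k2 + 2k3 + k4) = 0.985205
y(1.46) ≈ 0.9852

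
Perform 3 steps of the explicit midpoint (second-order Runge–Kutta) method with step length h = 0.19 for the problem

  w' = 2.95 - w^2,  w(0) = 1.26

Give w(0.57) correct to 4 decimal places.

Midpoint: k1 = f(x_n, w_n); k2 = f(x_n + h/2, w_n + (h/2)·k1); w_{n+1} = w_n + h·k2.
x=0.000000, w=1.260000:
  k1 = f(0.000000, 1.260000) = 1.362400
  k2 = f(0.095000, 1.389428) = 1.019490
  w ← 1.260000 + 0.19·1.019490 = 1.453703
x=0.190000, w=1.453703:
  k1 = f(0.190000, 1.453703) = 0.836747
  k2 = f(0.285000, 1.533194) = 0.599316
  w ← 1.453703 + 0.19·0.599316 = 1.567573
x=0.380000, w=1.567573:
  k1 = f(0.380000, 1.567573) = 0.492715
  k2 = f(0.475000, 1.614381) = 0.343774
  w ← 1.567573 + 0.19·0.343774 = 1.632890
w(0.57) ≈ 1.6329

1.6329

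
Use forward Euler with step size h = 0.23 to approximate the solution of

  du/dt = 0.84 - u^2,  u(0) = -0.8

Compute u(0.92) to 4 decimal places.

Euler: u_{n+1} = u_n + h·f(t_n, u_n).
t=0.000000, u=-0.800000: f=0.200000 → u ← -0.800000 + 0.23·0.200000 = -0.754000
t=0.230000, u=-0.754000: f=0.271484 → u ← -0.754000 + 0.23·0.271484 = -0.691559
t=0.460000, u=-0.691559: f=0.361747 → u ← -0.691559 + 0.23·0.361747 = -0.608357
t=0.690000, u=-0.608357: f=0.469902 → u ← -0.608357 + 0.23·0.469902 = -0.500280
u(0.92) ≈ -0.5003

-0.5003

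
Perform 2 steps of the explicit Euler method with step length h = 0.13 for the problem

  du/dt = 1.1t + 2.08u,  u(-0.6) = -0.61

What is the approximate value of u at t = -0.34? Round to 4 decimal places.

Euler: u_{n+1} = u_n + h·f(t_n, u_n).
t=-0.600000, u=-0.610000: f=-1.928800 → u ← -0.610000 + 0.13·(-1.928800) = -0.860744
t=-0.470000, u=-0.860744: f=-2.307348 → u ← -0.860744 + 0.13·(-2.307348) = -1.160699
u(-0.34) ≈ -1.1607

-1.1607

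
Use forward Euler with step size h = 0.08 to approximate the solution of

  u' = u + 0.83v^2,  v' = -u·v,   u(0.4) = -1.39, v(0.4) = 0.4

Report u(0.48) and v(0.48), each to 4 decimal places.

-1.4906, 0.4445

Euler on (u,v): u_{n+1} = u_n + h·u', v_{n+1} = v_n + h·v'.
0.400000: (-1.390000, 0.400000); f=(-1.257200, 0.556000) → (-1.490576, 0.444480)
(u(0.48), v(0.48)) ≈ (-1.4906, 0.4445)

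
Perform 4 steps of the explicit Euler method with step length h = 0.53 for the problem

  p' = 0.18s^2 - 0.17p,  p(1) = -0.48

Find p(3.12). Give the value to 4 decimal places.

0.9361

Euler: p_{n+1} = p_n + h·f(s_n, p_n).
s=1.000000, p=-0.480000: f=0.261600 → p ← -0.480000 + 0.53·0.261600 = -0.341352
s=1.530000, p=-0.341352: f=0.479392 → p ← -0.341352 + 0.53·0.479392 = -0.087274
s=2.060000, p=-0.087274: f=0.778685 → p ← -0.087274 + 0.53·0.778685 = 0.325429
s=2.590000, p=0.325429: f=1.152135 → p ← 0.325429 + 0.53·1.152135 = 0.936060
p(3.12) ≈ 0.9361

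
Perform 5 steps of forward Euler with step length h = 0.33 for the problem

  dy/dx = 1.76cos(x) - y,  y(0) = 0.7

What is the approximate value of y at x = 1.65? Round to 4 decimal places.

Euler: y_{n+1} = y_n + h·f(x_n, y_n).
x=0.000000, y=0.700000: f=1.060000 → y ← 0.700000 + 0.33·1.060000 = 1.049800
x=0.330000, y=1.049800: f=0.615235 → y ← 1.049800 + 0.33·0.615235 = 1.252827
x=0.660000, y=1.252827: f=0.137559 → y ← 1.252827 + 0.33·0.137559 = 1.298222
x=0.990000, y=1.298222: f=-0.332528 → y ← 1.298222 + 0.33·(-0.332528) = 1.188488
x=1.320000, y=1.188488: f=-0.751699 → y ← 1.188488 + 0.33·(-0.751699) = 0.940427
y(1.65) ≈ 0.9404

0.9404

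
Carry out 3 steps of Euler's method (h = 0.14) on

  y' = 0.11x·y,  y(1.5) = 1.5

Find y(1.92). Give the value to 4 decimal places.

Euler: y_{n+1} = y_n + h·f(x_n, y_n).
x=1.500000, y=1.500000: f=0.247500 → y ← 1.500000 + 0.14·0.247500 = 1.534650
x=1.640000, y=1.534650: f=0.276851 → y ← 1.534650 + 0.14·0.276851 = 1.573409
x=1.780000, y=1.573409: f=0.308074 → y ← 1.573409 + 0.14·0.308074 = 1.616539
y(1.92) ≈ 1.6165

1.6165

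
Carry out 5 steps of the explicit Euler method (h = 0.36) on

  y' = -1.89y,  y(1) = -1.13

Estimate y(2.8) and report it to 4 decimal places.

-0.0038

Euler: y_{n+1} = y_n + h·f(t_n, y_n).
t=1.000000, y=-1.130000: f=2.135700 → y ← -1.130000 + 0.36·2.135700 = -0.361148
t=1.360000, y=-0.361148: f=0.682570 → y ← -0.361148 + 0.36·0.682570 = -0.115423
t=1.720000, y=-0.115423: f=0.218149 → y ← -0.115423 + 0.36·0.218149 = -0.036889
t=2.080000, y=-0.036889: f=0.069721 → y ← -0.036889 + 0.36·0.069721 = -0.011790
t=2.440000, y=-0.011790: f=0.022283 → y ← -0.011790 + 0.36·0.022283 = -0.003768
y(2.8) ≈ -0.0038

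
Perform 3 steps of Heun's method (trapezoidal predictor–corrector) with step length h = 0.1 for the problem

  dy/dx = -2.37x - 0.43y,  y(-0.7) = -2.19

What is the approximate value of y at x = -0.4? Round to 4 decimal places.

Heun: k1 = f(x_n, y_n); k2 = f(x_n + h, y_n + h·k1); y_{n+1} = y_n + (h/2)·(k1 + k2).
x=-0.700000, y=-2.190000:
  k1 = f(-0.700000, -2.190000) = 2.600700
  k2 = f(-0.600000, -1.929930) = 2.251870
  y ← -2.190000 + (0.1/2)·(2.600700 + 2.251870) = -1.947372
x=-0.600000, y=-1.947372:
  k1 = f(-0.600000, -1.947372) = 2.259370
  k2 = f(-0.500000, -1.721435) = 1.925217
  y ← -1.947372 + (0.1/2)·(2.259370 + 1.925217) = -1.738142
x=-0.500000, y=-1.738142:
  k1 = f(-0.500000, -1.738142) = 1.932401
  k2 = f(-0.400000, -1.544902) = 1.612308
  y ← -1.738142 + (0.1/2)·(1.932401 + 1.612308) = -1.560907
y(-0.4) ≈ -1.5609

-1.5609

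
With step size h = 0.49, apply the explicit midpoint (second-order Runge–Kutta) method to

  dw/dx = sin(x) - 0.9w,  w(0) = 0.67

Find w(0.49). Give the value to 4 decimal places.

Midpoint: k1 = f(x_n, w_n); k2 = f(x_n + h/2, w_n + (h/2)·k1); w_{n+1} = w_n + h·k2.
x=0.000000, w=0.670000:
  k1 = f(0.000000, 0.670000) = -0.603000
  k2 = f(0.245000, 0.522265) = -0.227482
  w ← 0.670000 + 0.49·(-0.227482) = 0.558534
w(0.49) ≈ 0.5585

0.5585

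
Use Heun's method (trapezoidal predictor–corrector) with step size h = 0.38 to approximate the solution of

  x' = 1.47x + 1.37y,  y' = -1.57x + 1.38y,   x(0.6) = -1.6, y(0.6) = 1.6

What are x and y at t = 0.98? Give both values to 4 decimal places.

-1.2109, 3.8820

Heun on (x,y): k1 = f(t_n, state_n); k2 = f(t_n + h, state_n + h·k1); state_{n+1} = state_n + (h/2)·(k1 + k2).
0.600000: (-1.600000, 1.600000)
  k1 = (-0.160000, 4.720000)
  predictor → (-1.660800, 3.393600)
  k2 = (2.207856, 7.290624)
  → (-1.210907, 3.882019)
(x(0.98), y(0.98)) ≈ (-1.2109, 3.8820)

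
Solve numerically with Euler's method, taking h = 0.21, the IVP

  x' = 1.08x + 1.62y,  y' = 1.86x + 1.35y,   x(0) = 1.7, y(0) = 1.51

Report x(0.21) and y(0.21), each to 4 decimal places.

Euler on (x,y): x_{n+1} = x_n + h·x', y_{n+1} = y_n + h·y'.
0.000000: (1.700000, 1.510000); f=(4.282200, 5.200500) → (2.599262, 2.602105)
(x(0.21), y(0.21)) ≈ (2.5993, 2.6021)

2.5993, 2.6021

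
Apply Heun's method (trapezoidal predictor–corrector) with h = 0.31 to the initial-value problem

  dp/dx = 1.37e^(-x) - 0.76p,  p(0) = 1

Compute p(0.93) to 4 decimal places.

Heun: k1 = f(x_n, p_n); k2 = f(x_n + h, p_n + h·k1); p_{n+1} = p_n + (h/2)·(k1 + k2).
x=0.000000, p=1.000000:
  k1 = f(0.000000, 1.000000) = 0.610000
  k2 = f(0.310000, 1.189100) = 0.101106
  p ← 1.000000 + (0.31/2)·(0.610000 + 0.101106) = 1.110221
x=0.310000, p=1.110221:
  k1 = f(0.310000, 1.110221) = 0.161054
  k2 = f(0.620000, 1.160148) = -0.144729
  p ← 1.110221 + (0.31/2)·(0.161054 + (-0.144729)) = 1.112752
x=0.620000, p=1.112752:
  k1 = f(0.620000, 1.112752) = -0.108708
  k2 = f(0.930000, 1.079053) = -0.279541
  p ← 1.112752 + (0.31/2)·(-0.108708 + (-0.279541)) = 1.052573
p(0.93) ≈ 1.0526

1.0526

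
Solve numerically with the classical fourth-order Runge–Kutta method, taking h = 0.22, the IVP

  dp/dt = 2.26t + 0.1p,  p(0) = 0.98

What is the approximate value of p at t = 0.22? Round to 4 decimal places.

1.0569

RK4: k1 = f(t_n, p_n); k2 = f(t_n + h/2, p_n + (h/2)·k1); k3 = f(t_n + h/2, p_n + (h/2)·k2); k4 = f(t_n + h, p_n + h·k3); p_{n+1} = p_n + (h/6)·(k1 + 2k2 + 2k3 + k4).
t=0.000000, p=0.980000:
  k1 = f(0.000000, 0.980000) = 0.098000
  k2 = f(0.110000, 0.990780) = 0.347678
  k3 = f(0.110000, 1.018245) = 0.350424
  k4 = f(0.220000, 1.057093) = 0.602909
  p ← 0.980000 + (0.22/6)·(k1 + 2k2 + 2k3 + k4) = 1.056894
p(0.22) ≈ 1.0569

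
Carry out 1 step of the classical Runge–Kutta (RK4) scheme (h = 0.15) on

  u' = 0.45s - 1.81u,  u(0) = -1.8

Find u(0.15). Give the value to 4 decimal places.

RK4: k1 = f(s_n, u_n); k2 = f(s_n + h/2, u_n + (h/2)·k1); k3 = f(s_n + h/2, u_n + (h/2)·k2); k4 = f(s_n + h, u_n + h·k3); u_{n+1} = u_n + (h/6)·(k1 + 2k2 + 2k3 + k4).
s=0.000000, u=-1.800000:
  k1 = f(0.000000, -1.800000) = 3.258000
  k2 = f(0.075000, -1.555650) = 2.849477
  k3 = f(0.075000, -1.586289) = 2.904934
  k4 = f(0.150000, -1.364260) = 2.536811
  u ← -1.800000 + (0.15/6)·(k1 + 2k2 + 2k3 + k4) = -1.367409
u(0.15) ≈ -1.3674

-1.3674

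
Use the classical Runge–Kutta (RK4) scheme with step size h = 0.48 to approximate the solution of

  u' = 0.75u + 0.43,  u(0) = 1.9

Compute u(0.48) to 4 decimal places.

2.9716

RK4: k1 = f(t_n, u_n); k2 = f(t_n + h/2, u_n + (h/2)·k1); k3 = f(t_n + h/2, u_n + (h/2)·k2); k4 = f(t_n + h, u_n + h·k3); u_{n+1} = u_n + (h/6)·(k1 + 2k2 + 2k3 + k4).
t=0.000000, u=1.900000:
  k1 = f(0.000000, 1.900000) = 1.855000
  k2 = f(0.240000, 2.345200) = 2.188900
  k3 = f(0.240000, 2.425336) = 2.249002
  k4 = f(0.480000, 2.979521) = 2.664641
  u ← 1.900000 + (0.48/6)·(k1 + 2k2 + 2k3 + k4) = 2.971636
u(0.48) ≈ 2.9716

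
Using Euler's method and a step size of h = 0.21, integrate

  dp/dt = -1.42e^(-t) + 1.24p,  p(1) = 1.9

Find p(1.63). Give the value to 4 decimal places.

Euler: p_{n+1} = p_n + h·f(t_n, p_n).
t=1.000000, p=1.900000: f=1.833611 → p ← 1.900000 + 0.21·1.833611 = 2.285058
t=1.210000, p=2.285058: f=2.410032 → p ← 2.285058 + 0.21·2.410032 = 2.791165
t=1.420000, p=2.791165: f=3.117811 → p ← 2.791165 + 0.21·3.117811 = 3.445905
p(1.63) ≈ 3.4459

3.4459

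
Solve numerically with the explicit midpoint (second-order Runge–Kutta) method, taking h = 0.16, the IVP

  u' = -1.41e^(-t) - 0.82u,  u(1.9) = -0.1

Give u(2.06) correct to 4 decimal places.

-0.1167

Midpoint: k1 = f(t_n, u_n); k2 = f(t_n + h/2, u_n + (h/2)·k1); u_{n+1} = u_n + h·k2.
t=1.900000, u=-0.100000:
  k1 = f(1.900000, -0.100000) = -0.128892
  k2 = f(1.980000, -0.110311) = -0.104222
  u ← -0.100000 + 0.16·(-0.104222) = -0.116676
u(2.06) ≈ -0.1167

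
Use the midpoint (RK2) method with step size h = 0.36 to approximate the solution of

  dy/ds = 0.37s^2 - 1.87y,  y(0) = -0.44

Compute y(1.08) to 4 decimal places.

Midpoint: k1 = f(s_n, y_n); k2 = f(s_n + h/2, y_n + (h/2)·k1); y_{n+1} = y_n + h·k2.
s=0.000000, y=-0.440000:
  k1 = f(0.000000, -0.440000) = 0.822800
  k2 = f(0.180000, -0.291896) = 0.557834
  y ← -0.440000 + 0.36·0.557834 = -0.239180
s=0.360000, y=-0.239180:
  k1 = f(0.360000, -0.239180) = 0.495218
  k2 = f(0.540000, -0.150041) = 0.388468
  y ← -0.239180 + 0.36·0.388468 = -0.099331
s=0.720000, y=-0.099331:
  k1 = f(0.720000, -0.099331) = 0.377558
  k2 = f(0.900000, -0.031371) = 0.358364
  y ← -0.099331 + 0.36·0.358364 = 0.029680
y(1.08) ≈ 0.0297

0.0297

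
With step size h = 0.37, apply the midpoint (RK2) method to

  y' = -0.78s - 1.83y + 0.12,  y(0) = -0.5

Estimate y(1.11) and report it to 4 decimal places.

-0.3090

Midpoint: k1 = f(s_n, y_n); k2 = f(s_n + h/2, y_n + (h/2)·k1); y_{n+1} = y_n + h·k2.
s=0.000000, y=-0.500000:
  k1 = f(0.000000, -0.500000) = 1.035000
  k2 = f(0.185000, -0.308525) = 0.540301
  y ← -0.500000 + 0.37·0.540301 = -0.300089
s=0.370000, y=-0.300089:
  k1 = f(0.370000, -0.300089) = 0.380562
  k2 = f(0.555000, -0.229685) = 0.107423
  y ← -0.300089 + 0.37·0.107423 = -0.260342
s=0.740000, y=-0.260342:
  k1 = f(0.740000, -0.260342) = 0.019226
  k2 = f(0.925000, -0.256785) = -0.131583
  y ← -0.260342 + 0.37·(-0.131583) = -0.309028
y(1.11) ≈ -0.3090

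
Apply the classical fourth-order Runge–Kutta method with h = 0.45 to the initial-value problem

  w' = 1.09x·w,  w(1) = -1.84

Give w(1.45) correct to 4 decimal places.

RK4: k1 = f(x_n, w_n); k2 = f(x_n + h/2, w_n + (h/2)·k1); k3 = f(x_n + h/2, w_n + (h/2)·k2); k4 = f(x_n + h, w_n + h·k3); w_{n+1} = w_n + (h/6)·(k1 + 2k2 + 2k3 + k4).
x=1.000000, w=-1.840000:
  k1 = f(1.000000, -1.840000) = -2.005600
  k2 = f(1.225000, -2.291260) = -3.059405
  k3 = f(1.225000, -2.528366) = -3.376001
  k4 = f(1.450000, -3.359200) = -5.309216
  w ← -1.840000 + (0.45/6)·(k1 + 2k2 + 2k3 + k4) = -3.353922
w(1.45) ≈ -3.3539

-3.3539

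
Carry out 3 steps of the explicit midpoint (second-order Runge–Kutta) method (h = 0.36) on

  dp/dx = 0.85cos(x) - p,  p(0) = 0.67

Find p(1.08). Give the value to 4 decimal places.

Midpoint: k1 = f(x_n, p_n); k2 = f(x_n + h/2, p_n + (h/2)·k1); p_{n+1} = p_n + h·k2.
x=0.000000, p=0.670000:
  k1 = f(0.000000, 0.670000) = 0.180000
  k2 = f(0.180000, 0.702400) = 0.133867
  p ← 0.670000 + 0.36·0.133867 = 0.718192
x=0.360000, p=0.718192:
  k1 = f(0.360000, 0.718192) = 0.077320
  k2 = f(0.540000, 0.732110) = -0.003057
  p ← 0.718192 + 0.36·(-0.003057) = 0.717092
x=0.720000, p=0.717092:
  k1 = f(0.720000, 0.717092) = -0.078057
  k2 = f(0.900000, 0.703041) = -0.174673
  p ← 0.717092 + 0.36·(-0.174673) = 0.654209
p(1.08) ≈ 0.6542

0.6542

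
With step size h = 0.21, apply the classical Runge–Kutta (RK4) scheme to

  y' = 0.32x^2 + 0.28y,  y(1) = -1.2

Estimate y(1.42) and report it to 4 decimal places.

RK4: k1 = f(x_n, y_n); k2 = f(x_n + h/2, y_n + (h/2)·k1); k3 = f(x_n + h/2, y_n + (h/2)·k2); k4 = f(x_n + h, y_n + h·k3); y_{n+1} = y_n + (h/6)·(k1 + 2k2 + 2k3 + k4).
x=1.000000, y=-1.200000:
  k1 = f(1.000000, -1.200000) = -0.016000
  k2 = f(1.105000, -1.201680) = 0.054258
  k3 = f(1.105000, -1.194303) = 0.056323
  k4 = f(1.210000, -1.188172) = 0.135824
  y ← -1.200000 + (0.21/6)·(k1 + 2k2 + 2k3 + k4) = -1.188066
x=1.210000, y=-1.188066:
  k1 = f(1.210000, -1.188066) = 0.135854
  k2 = f(1.315000, -1.173801) = 0.224688
  k3 = f(1.315000, -1.164473) = 0.227299
  k4 = f(1.420000, -1.140333) = 0.325955
  y ← -1.188066 + (0.21/6)·(k1 + 2k2 + 2k3 + k4) = -1.140263
y(1.42) ≈ -1.1403

-1.1403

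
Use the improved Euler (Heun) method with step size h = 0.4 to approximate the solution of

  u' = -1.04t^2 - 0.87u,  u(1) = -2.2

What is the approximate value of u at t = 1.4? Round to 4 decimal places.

-2.1109

Heun: k1 = f(t_n, u_n); k2 = f(t_n + h, u_n + h·k1); u_{n+1} = u_n + (h/2)·(k1 + k2).
t=1.000000, u=-2.200000:
  k1 = f(1.000000, -2.200000) = 0.874000
  k2 = f(1.400000, -1.850400) = -0.428552
  u ← -2.200000 + (0.4/2)·(0.874000 + (-0.428552)) = -2.110910
u(1.4) ≈ -2.1109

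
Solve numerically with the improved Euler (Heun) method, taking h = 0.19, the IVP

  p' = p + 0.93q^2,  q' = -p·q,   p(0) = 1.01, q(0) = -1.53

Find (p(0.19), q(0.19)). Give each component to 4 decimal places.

Heun on (p,q): k1 = f(t_n, state_n); k2 = f(t_n + h, state_n + h·k1); state_{n+1} = state_n + (h/2)·(k1 + k2).
0.000000: (1.010000, -1.530000)
  k1 = (3.187037, 1.545300)
  predictor → (1.615537, -1.236393)
  k2 = (3.037198, 1.997439)
  → (1.601302, -1.193440)
(p(0.19), q(0.19)) ≈ (1.6013, -1.1934)

1.6013, -1.1934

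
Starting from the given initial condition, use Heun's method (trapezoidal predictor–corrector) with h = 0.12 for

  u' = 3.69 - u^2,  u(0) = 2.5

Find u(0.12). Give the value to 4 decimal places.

Heun: k1 = f(x_n, u_n); k2 = f(x_n + h, u_n + h·k1); u_{n+1} = u_n + (h/2)·(k1 + k2).
x=0.000000, u=2.500000:
  k1 = f(0.000000, 2.500000) = -2.560000
  k2 = f(0.120000, 2.192800) = -1.118372
  u ← 2.500000 + (0.12/2)·(-2.560000 + (-1.118372)) = 2.279298
u(0.12) ≈ 2.2793

2.2793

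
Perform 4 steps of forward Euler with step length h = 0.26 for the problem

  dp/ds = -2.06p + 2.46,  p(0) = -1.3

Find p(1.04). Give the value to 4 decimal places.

1.0782

Euler: p_{n+1} = p_n + h·f(s_n, p_n).
s=0.000000, p=-1.300000: f=5.138000 → p ← -1.300000 + 0.26·5.138000 = 0.035880
s=0.260000, p=0.035880: f=2.386087 → p ← 0.035880 + 0.26·2.386087 = 0.656263
s=0.520000, p=0.656263: f=1.108099 → p ← 0.656263 + 0.26·1.108099 = 0.944368
s=0.780000, p=0.944368: f=0.514601 → p ← 0.944368 + 0.26·0.514601 = 1.078165
p(1.04) ≈ 1.0782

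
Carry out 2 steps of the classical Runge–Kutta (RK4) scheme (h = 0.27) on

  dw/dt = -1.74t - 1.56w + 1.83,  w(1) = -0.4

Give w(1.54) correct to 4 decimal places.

-0.3348

RK4: k1 = f(t_n, w_n); k2 = f(t_n + h/2, w_n + (h/2)·k1); k3 = f(t_n + h/2, w_n + (h/2)·k2); k4 = f(t_n + h, w_n + h·k3); w_{n+1} = w_n + (h/6)·(k1 + 2k2 + 2k3 + k4).
t=1.000000, w=-0.400000:
  k1 = f(1.000000, -0.400000) = 0.714000
  k2 = f(1.135000, -0.303610) = 0.328732
  k3 = f(1.135000, -0.355621) = 0.409869
  k4 = f(1.270000, -0.289335) = 0.071563
  w ← -0.400000 + (0.27/6)·(k1 + 2k2 + 2k3 + k4) = -0.298176
t=1.270000, w=-0.298176:
  k1 = f(1.270000, -0.298176) = 0.085354
  k2 = f(1.405000, -0.286653) = -0.167522
  k3 = f(1.405000, -0.320791) = -0.114266
  k4 = f(1.540000, -0.329027) = -0.336317
  w ← -0.298176 + (0.27/6)·(k1 + 2k2 + 2k3 + k4) = -0.334830
w(1.54) ≈ -0.3348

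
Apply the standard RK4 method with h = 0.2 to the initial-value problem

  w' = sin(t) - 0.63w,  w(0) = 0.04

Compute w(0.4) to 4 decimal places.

0.1038

RK4: k1 = f(t_n, w_n); k2 = f(t_n + h/2, w_n + (h/2)·k1); k3 = f(t_n + h/2, w_n + (h/2)·k2); k4 = f(t_n + h, w_n + h·k3); w_{n+1} = w_n + (h/6)·(k1 + 2k2 + 2k3 + k4).
t=0.000000, w=0.040000:
  k1 = f(0.000000, 0.040000) = -0.025200
  k2 = f(0.100000, 0.037480) = 0.076221
  k3 = f(0.100000, 0.047622) = 0.069831
  k4 = f(0.200000, 0.053966) = 0.164671
  w ← 0.040000 + (0.2/6)·(k1 + 2k2 + 2k3 + k4) = 0.054386
t=0.200000, w=0.054386:
  k1 = f(0.200000, 0.054386) = 0.164406
  k2 = f(0.300000, 0.070826) = 0.250900
  k3 = f(0.300000, 0.079476) = 0.245450
  k4 = f(0.400000, 0.103476) = 0.324228
  w ← 0.054386 + (0.2/6)·(k1 + 2k2 + 2k3 + k4) = 0.103764
w(0.4) ≈ 0.1038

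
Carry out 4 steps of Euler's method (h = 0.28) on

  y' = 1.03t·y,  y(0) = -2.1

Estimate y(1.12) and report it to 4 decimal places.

Euler: y_{n+1} = y_n + h·f(t_n, y_n).
t=0.000000, y=-2.100000: f=0.000000 → y ← -2.100000 + 0.28·0.000000 = -2.100000
t=0.280000, y=-2.100000: f=-0.605640 → y ← -2.100000 + 0.28·(-0.605640) = -2.269579
t=0.560000, y=-2.269579: f=-1.309093 → y ← -2.269579 + 0.28·(-1.309093) = -2.636125
t=0.840000, y=-2.636125: f=-2.280776 → y ← -2.636125 + 0.28·(-2.280776) = -3.274742
y(1.12) ≈ -3.2747

-3.2747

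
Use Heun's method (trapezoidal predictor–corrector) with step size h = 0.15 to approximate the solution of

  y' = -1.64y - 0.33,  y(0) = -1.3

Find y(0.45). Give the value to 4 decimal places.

-0.7312

Heun: k1 = f(x_n, y_n); k2 = f(x_n + h, y_n + h·k1); y_{n+1} = y_n + (h/2)·(k1 + k2).
x=0.000000, y=-1.300000:
  k1 = f(0.000000, -1.300000) = 1.802000
  k2 = f(0.150000, -1.029700) = 1.358708
  y ← -1.300000 + (0.15/2)·(1.802000 + 1.358708) = -1.062947
x=0.150000, y=-1.062947:
  k1 = f(0.150000, -1.062947) = 1.413233
  k2 = f(0.300000, -0.850962) = 1.065578
  y ← -1.062947 + (0.15/2)·(1.413233 + 1.065578) = -0.877036
x=0.300000, y=-0.877036:
  k1 = f(0.300000, -0.877036) = 1.108339
  k2 = f(0.450000, -0.710785) = 0.835688
  y ← -0.877036 + (0.15/2)·(1.108339 + 0.835688) = -0.731234
y(0.45) ≈ -0.7312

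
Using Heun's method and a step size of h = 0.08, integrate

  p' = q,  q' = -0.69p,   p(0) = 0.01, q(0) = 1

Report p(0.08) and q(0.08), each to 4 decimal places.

0.0900, 0.9972

Heun on (p,q): k1 = f(s_n, state_n); k2 = f(s_n + h, state_n + h·k1); state_{n+1} = state_n + (h/2)·(k1 + k2).
0.000000: (0.010000, 1.000000)
  k1 = (1.000000, -0.006900)
  predictor → (0.090000, 0.999448)
  k2 = (0.999448, -0.062100)
  → (0.089978, 0.997240)
(p(0.08), q(0.08)) ≈ (0.0900, 0.9972)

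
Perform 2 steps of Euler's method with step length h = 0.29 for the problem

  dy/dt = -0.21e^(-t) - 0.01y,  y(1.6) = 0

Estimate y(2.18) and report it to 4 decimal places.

-0.0215

Euler: y_{n+1} = y_n + h·f(t_n, y_n).
t=1.600000, y=0.000000: f=-0.042398 → y ← 0.000000 + 0.29·(-0.042398) = -0.012295
t=1.890000, y=-0.012295: f=-0.031602 → y ← -0.012295 + 0.29·(-0.031602) = -0.021460
y(2.18) ≈ -0.0215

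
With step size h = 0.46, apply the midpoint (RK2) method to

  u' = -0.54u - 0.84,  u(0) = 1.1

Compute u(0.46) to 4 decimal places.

Midpoint: k1 = f(t_n, u_n); k2 = f(t_n + h/2, u_n + (h/2)·k1); u_{n+1} = u_n + h·k2.
t=0.000000, u=1.100000:
  k1 = f(0.000000, 1.100000) = -1.434000
  k2 = f(0.230000, 0.770180) = -1.255897
  u ← 1.100000 + 0.46·(-1.255897) = 0.522287
u(0.46) ≈ 0.5223

0.5223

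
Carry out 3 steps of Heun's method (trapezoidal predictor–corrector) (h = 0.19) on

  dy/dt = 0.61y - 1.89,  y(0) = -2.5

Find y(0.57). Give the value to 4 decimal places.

-4.8222

Heun: k1 = f(t_n, y_n); k2 = f(t_n + h, y_n + h·k1); y_{n+1} = y_n + (h/2)·(k1 + k2).
t=0.000000, y=-2.500000:
  k1 = f(0.000000, -2.500000) = -3.415000
  k2 = f(0.190000, -3.148850) = -3.810798
  y ← -2.500000 + (0.19/2)·(-3.415000 + (-3.810798)) = -3.186451
t=0.190000, y=-3.186451:
  k1 = f(0.190000, -3.186451) = -3.833735
  k2 = f(0.380000, -3.914861) = -4.278065
  y ← -3.186451 + (0.19/2)·(-3.833735 + (-4.278065)) = -3.957072
t=0.380000, y=-3.957072:
  k1 = f(0.380000, -3.957072) = -4.303814
  k2 = f(0.570000, -4.774796) = -4.802626
  y ← -3.957072 + (0.19/2)·(-4.303814 + (-4.802626)) = -4.822184
y(0.57) ≈ -4.8222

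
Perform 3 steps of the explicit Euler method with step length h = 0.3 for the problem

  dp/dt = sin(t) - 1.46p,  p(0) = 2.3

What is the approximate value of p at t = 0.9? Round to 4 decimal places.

0.6275

Euler: p_{n+1} = p_n + h·f(t_n, p_n).
t=0.000000, p=2.300000: f=-3.358000 → p ← 2.300000 + 0.3·(-3.358000) = 1.292600
t=0.300000, p=1.292600: f=-1.591676 → p ← 1.292600 + 0.3·(-1.591676) = 0.815097
t=0.600000, p=0.815097: f=-0.625400 → p ← 0.815097 + 0.3·(-0.625400) = 0.627477
p(0.9) ≈ 0.6275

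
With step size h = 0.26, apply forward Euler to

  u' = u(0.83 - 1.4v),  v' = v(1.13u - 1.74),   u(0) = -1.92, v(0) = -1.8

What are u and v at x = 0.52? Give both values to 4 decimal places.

Euler on (u,v): u_{n+1} = u_n + h·u', v_{n+1} = v_n + h·v'.
0.000000: (-1.920000, -1.800000); f=(-6.432000, 7.037280) → (-3.592320, 0.029693)
0.260000: (-3.592320, 0.029693); f=(-2.832293, -0.172198) → (-4.328716, -0.015079)
(u(0.52), v(0.52)) ≈ (-4.3287, -0.0151)

-4.3287, -0.0151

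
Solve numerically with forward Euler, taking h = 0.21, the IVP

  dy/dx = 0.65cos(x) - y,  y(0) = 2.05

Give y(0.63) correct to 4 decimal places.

1.3260

Euler: y_{n+1} = y_n + h·f(x_n, y_n).
x=0.000000, y=2.050000: f=-1.400000 → y ← 2.050000 + 0.21·(-1.400000) = 1.756000
x=0.210000, y=1.756000: f=-1.120280 → y ← 1.756000 + 0.21·(-1.120280) = 1.520741
x=0.420000, y=1.520741: f=-0.927233 → y ← 1.520741 + 0.21·(-0.927233) = 1.326022
y(0.63) ≈ 1.3260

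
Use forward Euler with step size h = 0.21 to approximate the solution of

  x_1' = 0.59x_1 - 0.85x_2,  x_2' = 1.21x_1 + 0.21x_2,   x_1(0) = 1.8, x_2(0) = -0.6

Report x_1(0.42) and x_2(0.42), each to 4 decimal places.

2.4242, 0.3647

Euler on (x_1,x_2): x_1_{n+1} = x_1_n + h·x_1', x_2_{n+1} = x_2_n + h·x_2'.
0.000000: (1.800000, -0.600000); f=(1.572000, 2.052000) → (2.130120, -0.169080)
0.210000: (2.130120, -0.169080); f=(1.400489, 2.541938) → (2.424223, 0.364727)
(x_1(0.42), x_2(0.42)) ≈ (2.4242, 0.3647)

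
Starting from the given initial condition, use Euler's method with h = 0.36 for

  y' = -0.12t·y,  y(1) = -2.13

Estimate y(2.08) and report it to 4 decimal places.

Euler: y_{n+1} = y_n + h·f(t_n, y_n).
t=1.000000, y=-2.130000: f=0.255600 → y ← -2.130000 + 0.36·0.255600 = -2.037984
t=1.360000, y=-2.037984: f=0.332599 → y ← -2.037984 + 0.36·0.332599 = -1.918248
t=1.720000, y=-1.918248: f=0.395926 → y ← -1.918248 + 0.36·0.395926 = -1.775715
y(2.08) ≈ -1.7757

-1.7757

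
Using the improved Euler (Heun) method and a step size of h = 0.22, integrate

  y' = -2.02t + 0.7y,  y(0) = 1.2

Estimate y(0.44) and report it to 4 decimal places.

1.4199

Heun: k1 = f(t_n, y_n); k2 = f(t_n + h, y_n + h·k1); y_{n+1} = y_n + (h/2)·(k1 + k2).
t=0.000000, y=1.200000:
  k1 = f(0.000000, 1.200000) = 0.840000
  k2 = f(0.220000, 1.384800) = 0.524960
  y ← 1.200000 + (0.22/2)·(0.840000 + 0.524960) = 1.350146
t=0.220000, y=1.350146:
  k1 = f(0.220000, 1.350146) = 0.500702
  k2 = f(0.440000, 1.460300) = 0.133410
  y ← 1.350146 + (0.22/2)·(0.500702 + 0.133410) = 1.419898
y(0.44) ≈ 1.4199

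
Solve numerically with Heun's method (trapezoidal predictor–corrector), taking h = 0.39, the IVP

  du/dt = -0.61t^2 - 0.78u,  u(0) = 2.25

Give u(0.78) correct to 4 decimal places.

1.1406

Heun: k1 = f(t_n, u_n); k2 = f(t_n + h, u_n + h·k1); u_{n+1} = u_n + (h/2)·(k1 + k2).
t=0.000000, u=2.250000:
  k1 = f(0.000000, 2.250000) = -1.755000
  k2 = f(0.390000, 1.565550) = -1.313910
  u ← 2.250000 + (0.39/2)·(-1.755000 + (-1.313910)) = 1.651563
t=0.390000, u=1.651563:
  k1 = f(0.390000, 1.651563) = -1.381000
  k2 = f(0.780000, 1.112973) = -1.239243
  u ← 1.651563 + (0.39/2)·(-1.381000 + (-1.239243)) = 1.140615
u(0.78) ≈ 1.1406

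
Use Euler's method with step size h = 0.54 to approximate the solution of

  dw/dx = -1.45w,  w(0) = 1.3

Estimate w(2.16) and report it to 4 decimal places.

Euler: w_{n+1} = w_n + h·f(x_n, w_n).
x=0.000000, w=1.300000: f=-1.885000 → w ← 1.300000 + 0.54·(-1.885000) = 0.282100
x=0.540000, w=0.282100: f=-0.409045 → w ← 0.282100 + 0.54·(-0.409045) = 0.061216
x=1.080000, w=0.061216: f=-0.088763 → w ← 0.061216 + 0.54·(-0.088763) = 0.013284
x=1.620000, w=0.013284: f=-0.019262 → w ← 0.013284 + 0.54·(-0.019262) = 0.002883
w(2.16) ≈ 0.0029

0.0029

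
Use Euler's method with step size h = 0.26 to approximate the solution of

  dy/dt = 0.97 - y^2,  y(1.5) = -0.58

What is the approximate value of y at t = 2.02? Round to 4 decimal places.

Euler: y_{n+1} = y_n + h·f(t_n, y_n).
t=1.500000, y=-0.580000: f=0.633600 → y ← -0.580000 + 0.26·0.633600 = -0.415264
t=1.760000, y=-0.415264: f=0.797556 → y ← -0.415264 + 0.26·0.797556 = -0.207899
y(2.02) ≈ -0.2079

-0.2079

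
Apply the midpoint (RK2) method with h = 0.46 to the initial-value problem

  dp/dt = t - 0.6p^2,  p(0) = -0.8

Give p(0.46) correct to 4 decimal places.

-0.9120

Midpoint: k1 = f(t_n, p_n); k2 = f(t_n + h/2, p_n + (h/2)·k1); p_{n+1} = p_n + h·k2.
t=0.000000, p=-0.800000:
  k1 = f(0.000000, -0.800000) = -0.384000
  k2 = f(0.230000, -0.888320) = -0.243467
  p ← -0.800000 + 0.46·(-0.243467) = -0.911995
p(0.46) ≈ -0.9120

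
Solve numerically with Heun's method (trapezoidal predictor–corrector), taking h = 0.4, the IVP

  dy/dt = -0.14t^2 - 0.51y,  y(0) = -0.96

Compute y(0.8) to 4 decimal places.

Heun: k1 = f(t_n, y_n); k2 = f(t_n + h, y_n + h·k1); y_{n+1} = y_n + (h/2)·(k1 + k2).
t=0.000000, y=-0.960000:
  k1 = f(0.000000, -0.960000) = 0.489600
  k2 = f(0.400000, -0.764160) = 0.367322
  y ← -0.960000 + (0.4/2)·(0.489600 + 0.367322) = -0.788616
t=0.400000, y=-0.788616:
  k1 = f(0.400000, -0.788616) = 0.379794
  k2 = f(0.800000, -0.636698) = 0.235116
  y ← -0.788616 + (0.4/2)·(0.379794 + 0.235116) = -0.665634
y(0.8) ≈ -0.6656

-0.6656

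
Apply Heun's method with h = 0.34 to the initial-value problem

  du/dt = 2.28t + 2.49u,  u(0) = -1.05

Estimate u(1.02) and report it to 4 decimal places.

-8.6158

Heun: k1 = f(t_n, u_n); k2 = f(t_n + h, u_n + h·k1); u_{n+1} = u_n + (h/2)·(k1 + k2).
t=0.000000, u=-1.050000:
  k1 = f(0.000000, -1.050000) = -2.614500
  k2 = f(0.340000, -1.938930) = -4.052736
  u ← -1.050000 + (0.34/2)·(-2.614500 + (-4.052736)) = -2.183430
t=0.340000, u=-2.183430:
  k1 = f(0.340000, -2.183430) = -4.661541
  k2 = f(0.680000, -3.768354) = -7.832801
  u ← -2.183430 + (0.34/2)·(-4.661541 + (-7.832801)) = -4.307468
t=0.680000, u=-4.307468:
  k1 = f(0.680000, -4.307468) = -9.175196
  k2 = f(1.020000, -7.427035) = -16.167717
  u ← -4.307468 + (0.34/2)·(-9.175196 + (-16.167717)) = -8.615763
u(1.02) ≈ -8.6158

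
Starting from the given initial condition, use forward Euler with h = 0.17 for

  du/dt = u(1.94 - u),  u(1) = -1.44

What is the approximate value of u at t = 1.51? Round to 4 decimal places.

Euler: u_{n+1} = u_n + h·f(t_n, u_n).
t=1.000000, u=-1.440000: f=-4.867200 → u ← -1.440000 + 0.17·(-4.867200) = -2.267424
t=1.170000, u=-2.267424: f=-9.540014 → u ← -2.267424 + 0.17·(-9.540014) = -3.889226
t=1.340000, u=-3.889226: f=-22.671181 → u ← -3.889226 + 0.17·(-22.671181) = -7.743327
u(1.51) ≈ -7.7433

-7.7433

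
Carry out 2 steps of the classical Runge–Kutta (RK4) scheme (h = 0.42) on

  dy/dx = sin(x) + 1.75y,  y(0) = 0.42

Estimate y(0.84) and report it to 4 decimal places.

2.4060

RK4: k1 = f(x_n, y_n); k2 = f(x_n + h/2, y_n + (h/2)·k1); k3 = f(x_n + h/2, y_n + (h/2)·k2); k4 = f(x_n + h, y_n + h·k3); y_{n+1} = y_n + (h/6)·(k1 + 2k2 + 2k3 + k4).
x=0.000000, y=0.420000:
  k1 = f(0.000000, 0.420000) = 0.735000
  k2 = f(0.210000, 0.574350) = 1.213572
  k3 = f(0.210000, 0.674850) = 1.389448
  k4 = f(0.420000, 1.003568) = 2.164005
  y ← 0.420000 + (0.42/6)·(k1 + 2k2 + 2k3 + k4) = 0.987353
x=0.420000, y=0.987353:
  k1 = f(0.420000, 0.987353) = 2.135628
  k2 = f(0.630000, 1.435835) = 3.101856
  k3 = f(0.630000, 1.638743) = 3.456945
  k4 = f(0.840000, 2.439270) = 5.013366
  y ← 0.987353 + (0.42/6)·(k1 + 2k2 + 2k3 + k4) = 2.406015
y(0.84) ≈ 2.4060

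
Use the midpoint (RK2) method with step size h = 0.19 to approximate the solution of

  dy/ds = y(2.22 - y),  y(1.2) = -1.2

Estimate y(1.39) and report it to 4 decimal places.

Midpoint: k1 = f(s_n, y_n); k2 = f(s_n + h/2, y_n + (h/2)·k1); y_{n+1} = y_n + h·k2.
s=1.200000, y=-1.200000:
  k1 = f(1.200000, -1.200000) = -4.104000
  k2 = f(1.295000, -1.589880) = -6.057252
  y ← -1.200000 + 0.19·(-6.057252) = -2.350878
y(1.39) ≈ -2.3509

-2.3509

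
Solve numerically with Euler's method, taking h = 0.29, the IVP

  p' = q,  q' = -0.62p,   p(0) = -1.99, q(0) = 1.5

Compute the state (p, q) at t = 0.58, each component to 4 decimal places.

Euler on (p,q): p_{n+1} = p_n + h·p', q_{n+1} = q_n + h·q'.
0.000000: (-1.990000, 1.500000); f=(1.500000, 1.233800) → (-1.555000, 1.857802)
0.290000: (-1.555000, 1.857802); f=(1.857802, 0.964100) → (-1.016237, 2.137391)
(p(0.58), q(0.58)) ≈ (-1.0162, 2.1374)

-1.0162, 2.1374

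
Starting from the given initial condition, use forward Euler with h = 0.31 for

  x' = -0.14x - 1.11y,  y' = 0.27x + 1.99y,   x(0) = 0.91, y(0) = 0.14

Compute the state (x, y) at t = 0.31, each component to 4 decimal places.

Euler on (x,y): x_{n+1} = x_n + h·x', y_{n+1} = y_n + h·y'.
0.000000: (0.910000, 0.140000); f=(-0.282800, 0.524300) → (0.822332, 0.302533)
(x(0.31), y(0.31)) ≈ (0.8223, 0.3025)

0.8223, 0.3025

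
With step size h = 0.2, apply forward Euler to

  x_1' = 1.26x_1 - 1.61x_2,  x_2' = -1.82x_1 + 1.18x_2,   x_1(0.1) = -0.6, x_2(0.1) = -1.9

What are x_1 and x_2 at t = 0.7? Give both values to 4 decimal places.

1.4716, -3.3774

Euler on (x_1,x_2): x_1_{n+1} = x_1_n + h·x_1', x_2_{n+1} = x_2_n + h·x_2'.
0.100000: (-0.600000, -1.900000); f=(2.303000, -1.150000) → (-0.139400, -2.130000)
0.300000: (-0.139400, -2.130000); f=(3.253656, -2.259692) → (0.511331, -2.581938)
0.500000: (0.511331, -2.581938); f=(4.801198, -3.977310) → (1.471571, -3.377400)
(x_1(0.7), x_2(0.7)) ≈ (1.4716, -3.3774)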